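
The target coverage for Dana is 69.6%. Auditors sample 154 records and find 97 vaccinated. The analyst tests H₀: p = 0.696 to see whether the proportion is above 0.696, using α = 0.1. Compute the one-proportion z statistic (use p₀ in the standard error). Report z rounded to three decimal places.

p̂ = 97/154 ≈ 0.62987.
SE = √(p₀(1−p₀)/n) = √(0.21158/154) = 0.03707.
z = (0.62987 − 0.696)/0.03707 = -0.06613/0.03707 = -1.784.
p-value = P(Z > -1.784) ≈ 0.9628. With α = 0.1, fail to reject H₀.

z = -1.784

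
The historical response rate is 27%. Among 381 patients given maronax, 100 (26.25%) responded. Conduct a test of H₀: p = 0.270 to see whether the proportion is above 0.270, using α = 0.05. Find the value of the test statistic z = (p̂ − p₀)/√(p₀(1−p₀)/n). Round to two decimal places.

z = -0.33

p̂ = 100/381 ≈ 0.2625.
Under H₀, SE = √(0.27·0.73/381) = √(0.000517323) = 0.0227.
z = (0.2625 − 0.27)/0.0227 = -0.0075/0.0227 = -0.33.
p-value = P(Z > -0.331) ≈ 0.6297, so at α = 0.05 we fail to reject H₀.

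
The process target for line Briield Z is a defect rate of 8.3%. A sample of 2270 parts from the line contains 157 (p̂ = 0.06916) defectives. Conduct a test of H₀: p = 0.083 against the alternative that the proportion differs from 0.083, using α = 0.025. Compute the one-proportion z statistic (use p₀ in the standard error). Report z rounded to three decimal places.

z = -2.390

p̂ = 157/2270 = 0.06916.
Under H₀, SE = √(0.083·0.917/2270) = √(3.35291e-05) = 0.00579.
z = (0.06916 − 0.083)/0.00579 = -0.01384/0.00579 = -2.390.
p-value = 2·P(Z > 2.390) ≈ 0.0169. With α = 0.025, reject H₀.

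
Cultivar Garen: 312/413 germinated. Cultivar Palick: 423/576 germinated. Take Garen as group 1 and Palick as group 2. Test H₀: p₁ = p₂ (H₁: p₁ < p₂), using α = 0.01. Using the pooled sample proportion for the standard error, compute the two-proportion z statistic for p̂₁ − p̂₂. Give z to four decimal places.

p̂₁ = 312/413 ≈ 0.755448, p̂₂ = 423/576 ≈ 0.734375.
Pooled p̂ = (312+423)/(413+576) = 735/989 = 0.743175.
SE = √(p̂(1−p̂)(1/n₁+1/n₂)) = √(0.743175·0.256825·0.00415742) = √(0.00079351) = 0.028169.
z = (0.755448 − 0.734375)/0.028169 = 0.021073/0.028169 = 0.7481.
p-value = P(Z < 0.748) ≈ 0.7728, so at α = 0.01 we fail to reject H₀.

z = 0.7481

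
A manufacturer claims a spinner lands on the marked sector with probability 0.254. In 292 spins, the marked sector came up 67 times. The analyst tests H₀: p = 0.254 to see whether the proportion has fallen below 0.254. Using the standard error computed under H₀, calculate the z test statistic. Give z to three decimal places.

z = -0.964

p̂ = 67/292 = 0.22945.
SE = √(p₀(1−p₀)/n) = √(0.18948/292) = 0.02547.
z = (0.22945 − 0.254)/0.02547 = -0.02455/0.02547 = -0.964.
p-value = P(Z < -0.964) ≈ 0.1676.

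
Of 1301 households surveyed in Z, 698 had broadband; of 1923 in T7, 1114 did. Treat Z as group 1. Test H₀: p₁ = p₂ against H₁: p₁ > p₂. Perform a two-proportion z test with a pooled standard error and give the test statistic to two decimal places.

p̂₁ = 698/1301 = 0.5365, p̂₂ = 1114/1923 = 0.5793.
Pooled p̂ = (698+1114)/(1301+1923) = 1812/3224 = 0.5620.
SE = √(p̂(1−p̂)(1/n₁+1/n₂)) = √(0.5620·0.4380·0.00128866) = √(0.000317206) = 0.0178.
z = (0.5365 − 0.5793)/0.0178 = -0.0428/0.0178 = -2.40.
p-value = P(Z > -2.403) ≈ 0.9919.

z = -2.40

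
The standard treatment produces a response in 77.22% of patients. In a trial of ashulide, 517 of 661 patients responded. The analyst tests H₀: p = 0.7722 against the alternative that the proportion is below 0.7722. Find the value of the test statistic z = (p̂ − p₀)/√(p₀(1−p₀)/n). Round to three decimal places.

p̂ = 517/661 = 0.78215.
Standard error under H₀: √(0.7722×0.2278/661) = 0.01631.
z = (0.78215 − 0.7722)/0.01631 = 0.00995/0.01631 = 0.610.

z = 0.610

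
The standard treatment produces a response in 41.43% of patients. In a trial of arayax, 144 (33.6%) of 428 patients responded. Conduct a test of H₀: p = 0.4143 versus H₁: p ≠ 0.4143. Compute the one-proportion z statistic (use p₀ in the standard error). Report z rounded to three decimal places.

z = -3.270

p̂ = 144/428 ≈ 0.33645.
SE = √(p₀(1−p₀)/n) = √(0.24266/428) = 0.02381.
z = (0.33645 − 0.4143)/0.02381 = -0.07785/0.02381 = -3.270.
p-value = 2·P(Z > 3.270) ≈ 0.0011.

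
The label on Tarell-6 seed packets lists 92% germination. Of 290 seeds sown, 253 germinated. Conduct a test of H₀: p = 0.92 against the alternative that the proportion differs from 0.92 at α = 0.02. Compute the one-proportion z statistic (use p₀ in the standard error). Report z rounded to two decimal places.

z = -2.99

p̂ = 253/290 = 0.8724.
Under H₀, SE = √(0.92·0.08/290) = √(0.000253793) = 0.0159.
z = (0.8724 − 0.92)/0.0159 = -0.0476/0.0159 = -2.99.
Two-sided p-value ≈ 2·Φ(−2.987) = 0.0028; since p < α = 0.02, reject H₀.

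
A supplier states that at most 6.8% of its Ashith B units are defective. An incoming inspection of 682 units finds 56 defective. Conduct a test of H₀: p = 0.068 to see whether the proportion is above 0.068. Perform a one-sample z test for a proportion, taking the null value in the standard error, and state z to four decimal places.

p̂ = 56/682 = 0.0821114.
Under H₀, SE = √(0.068·0.932/682) = √(9.29267e-05) = 0.0096398.
z = (0.0821114 − 0.068)/0.0096398 = 0.0141114/0.0096398 = 1.4639.
p-value = P(Z > 1.464) ≈ 0.0716.

z = 1.4639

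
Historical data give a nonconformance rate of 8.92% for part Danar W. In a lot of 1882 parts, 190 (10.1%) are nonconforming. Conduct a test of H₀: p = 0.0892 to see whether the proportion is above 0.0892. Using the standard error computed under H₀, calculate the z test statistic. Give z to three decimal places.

z = 1.789

p̂ = 190/1882 ≈ 0.100956.
SE = √(p₀(1−p₀)/n) = √(0.081243/1882) = 0.006570.
z = (0.100956 − 0.0892)/0.006570 = 0.011756/0.006570 = 1.789.
p-value = P(Z > 1.789) ≈ 0.0368.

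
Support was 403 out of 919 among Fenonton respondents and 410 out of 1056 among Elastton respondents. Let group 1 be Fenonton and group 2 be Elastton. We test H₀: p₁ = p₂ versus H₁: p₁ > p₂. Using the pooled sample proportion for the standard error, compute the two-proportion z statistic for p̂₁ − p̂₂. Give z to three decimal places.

z = 2.264

p̂₁ = 403/919 = 0.43852, p̂₂ = 410/1056 = 0.38826.
Pooled p̂ = (403+410)/(919+1056) = 813/1975 = 0.41165.
SE = √(0.242193 × 0.00203511) = 0.02220.
z = (0.43852 − 0.38826)/0.02220 = 0.05026/0.02220 = 2.264.
p-value = P(Z > 2.264) ≈ 0.0118.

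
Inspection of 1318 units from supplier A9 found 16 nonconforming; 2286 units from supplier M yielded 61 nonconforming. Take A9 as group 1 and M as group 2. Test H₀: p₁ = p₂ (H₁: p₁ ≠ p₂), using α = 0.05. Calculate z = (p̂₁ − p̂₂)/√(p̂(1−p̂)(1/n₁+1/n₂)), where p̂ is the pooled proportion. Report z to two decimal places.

p̂₁ = 16/1318 ≈ 0.01214, p̂₂ = 61/2286 ≈ 0.02668.
Pooled p̂ = (16+61)/(1318+2286) = 77/3604 = 0.02137.
SE = √(0.0209087 × 0.00119617) = 0.00500.
z = (0.01214 − 0.02668)/0.00500 = -0.01454/0.00500 = -2.91.
p-value = 2·P(Z > 2.908) ≈ 0.0036, so at α = 0.05 we reject H₀.

z = -2.91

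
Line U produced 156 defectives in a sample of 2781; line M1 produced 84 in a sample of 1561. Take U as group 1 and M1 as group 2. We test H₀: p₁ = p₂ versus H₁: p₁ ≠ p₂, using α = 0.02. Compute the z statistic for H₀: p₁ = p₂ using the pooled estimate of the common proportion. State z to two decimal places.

p̂₁ = 156/2781 ≈ 0.0561, p̂₂ = 84/1561 ≈ 0.0538.
Pooled p̂ = (156+84)/(2781+1561) = 240/4342 = 0.0553.
SE = √(p̂(1−p̂)(1/n₁+1/n₂)) = √(0.0553·0.9447·0.0010002) = √(5.22292e-05) = 0.0072.
z = (0.0561 − 0.0538)/0.0072 = 0.0023/0.0072 = 0.32.
Two-sided p-value ≈ 2·Φ(−0.316) = 0.7521, so at α = 0.02 we fail to reject H₀.

z = 0.32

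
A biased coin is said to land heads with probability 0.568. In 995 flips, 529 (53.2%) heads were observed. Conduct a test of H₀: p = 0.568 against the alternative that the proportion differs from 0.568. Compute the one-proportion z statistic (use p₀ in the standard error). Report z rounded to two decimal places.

z = -2.31

p̂ = 529/995 = 0.5317.
SE = √(p₀(1−p₀)/n) = √(0.24538/995) = 0.0157.
z = (0.5317 − 0.568)/0.0157 = -0.0363/0.0157 = -2.31.
p-value = 2·P(Z > 2.314) ≈ 0.0207.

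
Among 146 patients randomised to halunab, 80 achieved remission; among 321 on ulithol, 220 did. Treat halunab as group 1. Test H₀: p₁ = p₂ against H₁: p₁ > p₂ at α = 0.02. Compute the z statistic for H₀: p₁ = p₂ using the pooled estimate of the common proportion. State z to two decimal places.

p̂₁ = 80/146 = 0.54795, p̂₂ = 220/321 = 0.68536.
Pooled p̂ = (80+220)/(146+321) = 300/467 = 0.64240.
SE = √(p̂(1−p̂)(1/n₁+1/n₂)) = √(0.64240·0.35760·0.00996458) = √(0.00228909) = 0.04784.
z = (0.54795 − 0.68536)/0.04784 = -0.13741/0.04784 = -2.87.
p-value = P(Z > -2.872) ≈ 0.9980. With α = 0.02, fail to reject H₀.

z = -2.87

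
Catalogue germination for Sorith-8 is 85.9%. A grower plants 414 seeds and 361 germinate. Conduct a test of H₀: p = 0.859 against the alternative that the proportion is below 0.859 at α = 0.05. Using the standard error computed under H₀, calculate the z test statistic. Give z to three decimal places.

p̂ = 361/414 = 0.87198.
Under H₀, SE = √(0.859·0.141/414) = √(0.000292558) = 0.01710.
z = (0.87198 − 0.859)/0.01710 = 0.01298/0.01710 = 0.759.
p-value = P(Z < 0.759) ≈ 0.7760. With α = 0.05, fail to reject H₀.

z = 0.759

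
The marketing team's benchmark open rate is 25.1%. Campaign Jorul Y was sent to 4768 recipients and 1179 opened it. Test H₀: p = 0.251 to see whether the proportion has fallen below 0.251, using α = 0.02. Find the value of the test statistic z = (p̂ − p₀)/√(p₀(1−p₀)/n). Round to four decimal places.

z = -0.5935

p̂ = 1179/4768 ≈ 0.2472735.
Standard error under H₀: √(0.251×0.749/4768) = 0.0062793.
z = (0.2472735 − 0.251)/0.0062793 = -0.0037265/0.0062793 = -0.5935.
p-value = P(Z < -0.593) ≈ 0.2764, so at α = 0.02 we fail to reject H₀.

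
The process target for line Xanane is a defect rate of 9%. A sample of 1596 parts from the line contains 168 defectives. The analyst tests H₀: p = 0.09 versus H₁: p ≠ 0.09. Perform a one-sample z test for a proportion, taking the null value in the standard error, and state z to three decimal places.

p̂ = 168/1596 ≈ 0.10526.
Under H₀, SE = √(0.09·0.91/1596) = √(5.13158e-05) = 0.00716.
z = (0.10526 − 0.09)/0.00716 = 0.01526/0.00716 = 2.131.
Two-sided p-value ≈ 2·Φ(−2.131) = 0.0331.

z = 2.131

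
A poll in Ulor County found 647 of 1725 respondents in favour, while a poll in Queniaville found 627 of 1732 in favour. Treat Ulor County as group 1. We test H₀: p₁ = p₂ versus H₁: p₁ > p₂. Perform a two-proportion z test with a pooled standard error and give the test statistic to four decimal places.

z = 0.7961

p̂₁ = 647/1725 = 0.375072, p̂₂ = 627/1732 = 0.362009.
Pooled p̂ = (647+627)/(1725+1732) = 1274/3457 = 0.368528.
SE = √(0.232715 × 0.00115708) = 0.016409.
z = (0.375072 − 0.362009)/0.016409 = 0.013063/0.016409 = 0.7961.
p-value = P(Z > 0.796) ≈ 0.2130.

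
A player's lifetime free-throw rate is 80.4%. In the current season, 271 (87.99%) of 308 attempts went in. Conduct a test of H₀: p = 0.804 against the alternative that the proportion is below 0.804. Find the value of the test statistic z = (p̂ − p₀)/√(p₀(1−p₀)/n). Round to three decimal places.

z = 3.354

p̂ = 271/308 = 0.87987.
Under H₀, SE = √(0.804·0.196/308) = √(0.000511636) = 0.02262.
z = (0.87987 − 0.804)/0.02262 = 0.07587/0.02262 = 3.354.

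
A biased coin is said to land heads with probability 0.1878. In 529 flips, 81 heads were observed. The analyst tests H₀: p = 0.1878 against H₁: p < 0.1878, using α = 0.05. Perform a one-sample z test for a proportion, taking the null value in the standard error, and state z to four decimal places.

p̂ = 81/529 = 0.1531191.
Standard error under H₀: √(0.1878×0.8122/529) = 0.0169805.
z = (0.1531191 − 0.1878)/0.0169805 = -0.0346809/0.0169805 = -2.0424.
p-value = P(Z < -2.042) ≈ 0.0206. With α = 0.05, reject H₀.

z = -2.0424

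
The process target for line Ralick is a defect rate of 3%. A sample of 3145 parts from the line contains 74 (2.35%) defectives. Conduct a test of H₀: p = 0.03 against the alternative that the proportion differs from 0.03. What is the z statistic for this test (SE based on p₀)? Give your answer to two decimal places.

z = -2.13

p̂ = 74/3145 ≈ 0.02353.
Standard error under H₀: √(0.03×0.97/3145) = 0.00304.
z = (0.02353 − 0.03)/0.00304 = -0.00647/0.00304 = -2.13.
p-value = 2·P(Z > 2.127) ≈ 0.0334.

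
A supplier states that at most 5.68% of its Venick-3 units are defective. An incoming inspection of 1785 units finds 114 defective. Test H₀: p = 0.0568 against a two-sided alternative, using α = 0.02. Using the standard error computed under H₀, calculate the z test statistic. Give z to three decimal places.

z = 1.290

p̂ = 114/1785 ≈ 0.06387.
Standard error under H₀: √(0.0568×0.9432/1785) = 0.00548.
z = (0.06387 − 0.0568)/0.00548 = 0.00707/0.00548 = 1.290.
Two-sided p-value ≈ 2·Φ(−1.290) = 0.1972. With α = 0.02, fail to reject H₀.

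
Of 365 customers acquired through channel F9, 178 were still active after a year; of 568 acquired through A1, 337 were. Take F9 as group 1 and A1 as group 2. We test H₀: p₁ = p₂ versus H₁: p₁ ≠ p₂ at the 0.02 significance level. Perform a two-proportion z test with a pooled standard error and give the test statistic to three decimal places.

z = -3.167

p̂₁ = 178/365 = 0.48767, p̂₂ = 337/568 = 0.59331.
Pooled p̂ = (178+337)/(365+568) = 515/933 = 0.55198.
SE = √(p̂(1−p̂)(1/n₁+1/n₂)) = √(0.55198·0.44802·0.00450029) = √(0.00111291) = 0.03336.
z = (0.48767 − 0.59331)/0.03336 = -0.10564/0.03336 = -3.167.
p-value = 2·P(Z > 3.167) ≈ 0.0015; since p < α = 0.02, reject H₀.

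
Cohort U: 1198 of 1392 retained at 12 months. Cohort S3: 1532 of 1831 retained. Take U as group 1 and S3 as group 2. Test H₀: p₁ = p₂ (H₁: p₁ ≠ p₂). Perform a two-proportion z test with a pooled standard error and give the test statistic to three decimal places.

p̂₁ = 1198/1392 = 0.86063, p̂₂ = 1532/1831 = 0.83670.
Pooled p̂ = (1198+1532)/(1392+1831) = 2730/3223 = 0.84704.
SE = √(0.129565 × 0.00126454) = 0.01280.
z = (0.86063 − 0.83670)/0.01280 = 0.02393/0.01280 = 1.870.
Two-sided p-value ≈ 2·Φ(−1.870) = 0.0615.

z = 1.870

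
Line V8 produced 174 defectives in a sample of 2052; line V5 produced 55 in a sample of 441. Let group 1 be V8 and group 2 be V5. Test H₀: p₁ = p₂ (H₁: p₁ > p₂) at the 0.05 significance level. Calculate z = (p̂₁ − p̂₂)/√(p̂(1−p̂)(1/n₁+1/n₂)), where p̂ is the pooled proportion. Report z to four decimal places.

z = -2.6334

p̂₁ = 174/2052 = 0.084795, p̂₂ = 55/441 = 0.124717.
Pooled p̂ = (174+55)/(2052+441) = 229/2493 = 0.091857.
SE = √(p̂(1−p̂)(1/n₁+1/n₂)) = √(0.091857·0.908143·0.0027549) = √(0.000229813) = 0.015160.
z = (0.084795 − 0.124717)/0.015160 = -0.039922/0.015160 = -2.6334.
p-value = P(Z > -2.633) ≈ 0.9958. With α = 0.05, fail to reject H₀.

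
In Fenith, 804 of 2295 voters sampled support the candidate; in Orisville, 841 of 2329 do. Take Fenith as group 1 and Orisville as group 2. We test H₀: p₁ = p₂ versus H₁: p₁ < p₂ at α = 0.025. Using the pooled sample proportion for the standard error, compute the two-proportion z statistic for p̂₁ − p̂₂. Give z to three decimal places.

z = -0.765

p̂₁ = 804/2295 ≈ 0.35033, p̂₂ = 841/2329 ≈ 0.36110.
Pooled p̂ = (804+841)/(2295+2329) = 1645/4624 = 0.35575.
SE = √(p̂(1−p̂)(1/n₁+1/n₂)) = √(0.35575·0.64425·0.000865099) = √(0.000198274) = 0.01408.
z = (0.35033 − 0.36110)/0.01408 = -0.01077/0.01408 = -0.765.
p-value = P(Z < -0.765) ≈ 0.2221; since p > α = 0.025, fail to reject H₀.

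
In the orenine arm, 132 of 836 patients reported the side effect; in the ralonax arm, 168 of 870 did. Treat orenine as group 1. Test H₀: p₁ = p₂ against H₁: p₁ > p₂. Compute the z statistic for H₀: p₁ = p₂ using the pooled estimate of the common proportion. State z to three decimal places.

p̂₁ = 132/836 ≈ 0.157895, p̂₂ = 168/870 ≈ 0.193103.
Pooled p̂ = (132+168)/(836+870) = 300/1706 = 0.175850.
SE = √(p̂(1−p̂)(1/n₁+1/n₂)) = √(0.175850·0.824150·0.0023456) = √(0.00033994) = 0.018437.
z = (0.157895 − 0.193103)/0.018437 = -0.035208/0.018437 = -1.910.
p-value = P(Z > -1.910) ≈ 0.9719.

z = -1.910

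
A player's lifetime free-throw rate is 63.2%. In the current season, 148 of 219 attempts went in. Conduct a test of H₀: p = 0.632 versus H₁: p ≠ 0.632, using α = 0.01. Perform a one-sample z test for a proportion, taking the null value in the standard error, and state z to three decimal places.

z = 1.344

p̂ = 148/219 ≈ 0.67580.
Under H₀, SE = √(0.632·0.368/219) = √(0.00106199) = 0.03259.
z = (0.67580 − 0.632)/0.03259 = 0.04380/0.03259 = 1.344.
p-value = 2·P(Z > 1.344) ≈ 0.1789, so at α = 0.01 we fail to reject H₀.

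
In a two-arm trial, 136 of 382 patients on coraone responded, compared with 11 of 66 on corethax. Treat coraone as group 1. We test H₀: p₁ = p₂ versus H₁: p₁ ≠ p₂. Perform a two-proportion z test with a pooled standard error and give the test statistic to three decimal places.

z = 3.025

p̂₁ = 136/382 = 0.35602, p̂₂ = 11/66 = 0.16667.
Pooled p̂ = (136+11)/(382+66) = 147/448 = 0.32812.
SE = √(p̂(1−p̂)(1/n₁+1/n₂)) = √(0.32812·0.67188·0.0177693) = √(0.00391741) = 0.06259.
z = (0.35602 − 0.16667)/0.06259 = 0.18935/0.06259 = 3.025.
p-value = 2·P(Z > 3.025) ≈ 0.0025.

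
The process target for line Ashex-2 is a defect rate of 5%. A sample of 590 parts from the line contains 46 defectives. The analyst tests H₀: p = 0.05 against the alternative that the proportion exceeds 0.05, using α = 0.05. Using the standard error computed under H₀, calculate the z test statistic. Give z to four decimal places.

z = 3.1168

p̂ = 46/590 ≈ 0.0779661.
Under H₀, SE = √(0.05·0.95/590) = √(8.05085e-05) = 0.0089727.
z = (0.0779661 − 0.05)/0.0089727 = 0.0279661/0.0089727 = 3.1168.
p-value = P(Z > 3.117) ≈ 0.0009, so at α = 0.05 we reject H₀.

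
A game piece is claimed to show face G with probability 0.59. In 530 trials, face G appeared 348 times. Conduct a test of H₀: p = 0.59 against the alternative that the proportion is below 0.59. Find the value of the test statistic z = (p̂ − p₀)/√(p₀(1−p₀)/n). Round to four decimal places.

z = 3.1176

p̂ = 348/530 = 0.656604.
Under H₀, SE = √(0.59·0.41/530) = √(0.000456415) = 0.021364.
z = (0.656604 − 0.59)/0.021364 = 0.066604/0.021364 = 3.1176.
p-value = P(Z < 3.118) ≈ 0.9991.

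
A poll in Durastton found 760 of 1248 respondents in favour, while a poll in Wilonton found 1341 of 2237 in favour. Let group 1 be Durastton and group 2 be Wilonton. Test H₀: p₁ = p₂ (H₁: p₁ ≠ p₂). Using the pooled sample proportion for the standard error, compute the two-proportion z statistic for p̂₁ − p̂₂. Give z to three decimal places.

p̂₁ = 760/1248 = 0.60897, p̂₂ = 1341/2237 = 0.59946.
Pooled p̂ = (760+1341)/(1248+2237) = 2101/3485 = 0.60287.
SE = √(0.239418 × 0.00124831) = 0.01729.
z = (0.60897 − 0.59946)/0.01729 = 0.00951/0.01729 = 0.550.

z = 0.550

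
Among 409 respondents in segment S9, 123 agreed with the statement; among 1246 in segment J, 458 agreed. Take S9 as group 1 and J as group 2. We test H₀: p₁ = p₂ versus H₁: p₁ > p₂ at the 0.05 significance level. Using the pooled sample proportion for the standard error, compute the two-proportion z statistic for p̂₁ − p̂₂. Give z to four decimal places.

z = -2.4574

p̂₁ = 123/409 = 0.3007335, p̂₂ = 458/1246 = 0.3675762.
Pooled p̂ = (123+458)/(409+1246) = 581/1655 = 0.3510574.
SE = √(0.227816 × 0.00324756) = 0.0272001.
z = (0.3007335 − 0.3675762)/0.0272001 = -0.0668427/0.0272001 = -2.4574.
p-value = P(Z > -2.457) ≈ 0.9930, so at α = 0.05 we fail to reject H₀.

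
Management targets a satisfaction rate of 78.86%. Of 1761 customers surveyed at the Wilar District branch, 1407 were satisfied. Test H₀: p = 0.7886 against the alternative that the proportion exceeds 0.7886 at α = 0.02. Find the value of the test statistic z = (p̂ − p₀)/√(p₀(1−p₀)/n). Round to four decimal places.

z = 1.0666

p̂ = 1407/1761 = 0.798978.
Under H₀, SE = √(0.7886·0.2114/1761) = √(9.46678e-05) = 0.009730.
z = (0.798978 − 0.7886)/0.009730 = 0.010378/0.009730 = 1.0666.
p-value = P(Z > 1.067) ≈ 0.1431; since p > α = 0.02, fail to reject H₀.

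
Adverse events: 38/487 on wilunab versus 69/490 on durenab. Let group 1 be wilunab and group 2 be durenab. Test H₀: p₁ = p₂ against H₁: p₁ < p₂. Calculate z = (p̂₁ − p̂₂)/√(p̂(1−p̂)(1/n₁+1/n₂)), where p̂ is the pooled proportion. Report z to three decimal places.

p̂₁ = 38/487 = 0.078029, p̂₂ = 69/490 = 0.140816.
Pooled p̂ = (38+69)/(487+490) = 107/977 = 0.109519.
SE = √(p̂(1−p̂)(1/n₁+1/n₂)) = √(0.109519·0.890481·0.0040942) = √(0.000399285) = 0.019982.
z = (0.078029 − 0.140816)/0.019982 = -0.062787/0.019982 = -3.142.
p-value = P(Z < -3.142) ≈ 0.0008.

z = -3.142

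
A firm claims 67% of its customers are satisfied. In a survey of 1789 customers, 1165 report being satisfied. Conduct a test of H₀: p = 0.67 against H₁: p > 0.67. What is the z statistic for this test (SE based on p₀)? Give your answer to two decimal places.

p̂ = 1165/1789 = 0.6512.
SE = √(p₀(1−p₀)/n) = √(0.2211/1789) = 0.0111.
z = (0.6512 − 0.67)/0.0111 = -0.0188/0.0111 = -1.69.

z = -1.69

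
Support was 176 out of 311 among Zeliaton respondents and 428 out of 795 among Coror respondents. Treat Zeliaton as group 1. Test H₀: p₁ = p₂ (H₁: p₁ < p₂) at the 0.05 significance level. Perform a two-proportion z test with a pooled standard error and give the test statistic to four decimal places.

p̂₁ = 176/311 = 0.565916, p̂₂ = 428/795 = 0.538365.
Pooled p̂ = (176+428)/(311+795) = 604/1106 = 0.546112.
SE = √(0.247874 × 0.0044733) = 0.033299.
z = (0.565916 − 0.538365)/0.033299 = 0.027551/0.033299 = 0.8274.
p-value = P(Z < 0.827) ≈ 0.7960; since p > α = 0.05, fail to reject H₀.

z = 0.8274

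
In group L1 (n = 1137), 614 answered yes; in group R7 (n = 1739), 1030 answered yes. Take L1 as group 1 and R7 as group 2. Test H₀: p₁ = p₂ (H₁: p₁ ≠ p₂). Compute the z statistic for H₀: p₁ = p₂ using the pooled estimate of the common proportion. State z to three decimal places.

z = -2.770

p̂₁ = 614/1137 ≈ 0.54002, p̂₂ = 1030/1739 ≈ 0.59229.
Pooled p̂ = (614+1030)/(1137+1739) = 1644/2876 = 0.57163.
SE = √(p̂(1−p̂)(1/n₁+1/n₂)) = √(0.57163·0.42837·0.00145455) = √(0.000356175) = 0.01887.
z = (0.54002 − 0.59229)/0.01887 = -0.05227/0.01887 = -2.770.
p-value = 2·P(Z > 2.770) ≈ 0.0056.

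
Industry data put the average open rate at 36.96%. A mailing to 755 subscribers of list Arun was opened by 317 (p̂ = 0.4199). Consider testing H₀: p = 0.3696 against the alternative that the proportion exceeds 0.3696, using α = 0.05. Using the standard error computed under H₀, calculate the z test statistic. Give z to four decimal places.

z = 2.8615

p̂ = 317/755 = 0.419868.
SE = √(p₀(1−p₀)/n) = √(0.233/755) = 0.017567.
z = (0.419868 − 0.3696)/0.017567 = 0.050268/0.017567 = 2.8615.
p-value = P(Z > 2.861) ≈ 0.0021. With α = 0.05, reject H₀.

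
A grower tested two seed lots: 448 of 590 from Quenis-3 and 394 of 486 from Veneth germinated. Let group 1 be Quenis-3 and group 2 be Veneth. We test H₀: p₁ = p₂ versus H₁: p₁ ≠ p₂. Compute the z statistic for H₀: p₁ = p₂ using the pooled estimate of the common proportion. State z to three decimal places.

z = -2.033

p̂₁ = 448/590 = 0.75932, p̂₂ = 394/486 = 0.81070.
Pooled p̂ = (448+394)/(590+486) = 842/1076 = 0.78253.
SE = √(0.170178 × 0.00375253) = 0.02527.
z = (0.75932 − 0.81070)/0.02527 = -0.05138/0.02527 = -2.033.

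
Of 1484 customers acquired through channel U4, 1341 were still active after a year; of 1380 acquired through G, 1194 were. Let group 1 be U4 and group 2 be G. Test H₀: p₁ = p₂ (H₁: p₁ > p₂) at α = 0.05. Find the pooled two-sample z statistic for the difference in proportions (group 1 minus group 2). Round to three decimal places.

p̂₁ = 1341/1484 = 0.903639, p̂₂ = 1194/1380 = 0.865217.
Pooled p̂ = (1341+1194)/(1484+1380) = 2535/2864 = 0.885126.
SE = √(p̂(1−p̂)(1/n₁+1/n₂)) = √(0.885126·0.114874·0.00139849) = √(0.000142196) = 0.011925.
z = (0.903639 − 0.865217)/0.011925 = 0.038422/0.011925 = 3.222.
p-value = P(Z > 3.222) ≈ 0.0006, so at α = 0.05 we reject H₀.

z = 3.222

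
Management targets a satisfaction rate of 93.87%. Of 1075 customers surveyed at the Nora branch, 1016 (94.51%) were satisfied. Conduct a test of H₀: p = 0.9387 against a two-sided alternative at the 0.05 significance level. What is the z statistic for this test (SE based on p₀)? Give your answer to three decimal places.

p̂ = 1016/1075 = 0.94512.
Under H₀, SE = √(0.9387·0.0613/1075) = √(5.35277e-05) = 0.00732.
z = (0.94512 − 0.9387)/0.00732 = 0.00642/0.00732 = 0.877.
p-value = 2·P(Z > 0.877) ≈ 0.3805; since p > α = 0.05, fail to reject H₀.

z = 0.877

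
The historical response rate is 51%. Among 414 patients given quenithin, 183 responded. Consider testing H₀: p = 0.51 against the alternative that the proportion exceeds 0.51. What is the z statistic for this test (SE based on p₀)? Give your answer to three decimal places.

p̂ = 183/414 = 0.442029.
SE = √(p₀(1−p₀)/n) = √(0.2499/414) = 0.024569.
z = (0.442029 − 0.51)/0.024569 = -0.067971/0.024569 = -2.767.
p-value = P(Z > -2.767) ≈ 0.9972.

z = -2.767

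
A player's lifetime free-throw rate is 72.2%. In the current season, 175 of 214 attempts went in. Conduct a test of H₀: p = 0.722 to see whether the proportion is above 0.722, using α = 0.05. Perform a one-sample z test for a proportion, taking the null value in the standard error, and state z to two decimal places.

p̂ = 175/214 = 0.8178.
Standard error under H₀: √(0.722×0.278/214) = 0.0306.
z = (0.8178 − 0.722)/0.0306 = 0.0958/0.0306 = 3.13.
p-value = P(Z > 3.127) ≈ 0.0009. With α = 0.05, reject H₀.

z = 3.13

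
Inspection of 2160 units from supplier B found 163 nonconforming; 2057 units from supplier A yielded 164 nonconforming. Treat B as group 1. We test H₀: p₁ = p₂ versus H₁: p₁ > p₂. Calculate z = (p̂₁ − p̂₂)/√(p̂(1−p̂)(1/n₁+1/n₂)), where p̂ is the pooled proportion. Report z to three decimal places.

z = -0.518

p̂₁ = 163/2160 ≈ 0.07546, p̂₂ = 164/2057 ≈ 0.07973.
Pooled p̂ = (163+164)/(2160+2057) = 327/4217 = 0.07754.
SE = √(p̂(1−p̂)(1/n₁+1/n₂)) = √(0.07754·0.92246·0.000949108) = √(6.789e-05) = 0.00824.
z = (0.07546 − 0.07973)/0.00824 = -0.00427/0.00824 = -0.518.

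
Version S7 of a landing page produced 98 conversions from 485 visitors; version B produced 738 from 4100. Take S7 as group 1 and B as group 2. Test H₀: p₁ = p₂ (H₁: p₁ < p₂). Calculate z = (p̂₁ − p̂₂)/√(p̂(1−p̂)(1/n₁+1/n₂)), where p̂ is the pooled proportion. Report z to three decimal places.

z = 1.190

p̂₁ = 98/485 = 0.20206, p̂₂ = 738/4100 = 0.18000.
Pooled p̂ = (98+738)/(485+4100) = 836/4585 = 0.18233.
SE = √(p̂(1−p̂)(1/n₁+1/n₂)) = √(0.18233·0.81767·0.00230576) = √(0.000343761) = 0.01854.
z = (0.20206 − 0.18000)/0.01854 = 0.02206/0.01854 = 1.190.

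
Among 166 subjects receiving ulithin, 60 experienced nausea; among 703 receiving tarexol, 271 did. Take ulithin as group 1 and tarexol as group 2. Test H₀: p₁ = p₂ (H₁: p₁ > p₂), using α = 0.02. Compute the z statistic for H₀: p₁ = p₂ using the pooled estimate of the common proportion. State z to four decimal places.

p̂₁ = 60/166 = 0.361446, p̂₂ = 271/703 = 0.385491.
Pooled p̂ = (60+271)/(166+703) = 331/869 = 0.380898.
SE = √(p̂(1−p̂)(1/n₁+1/n₂)) = √(0.380898·0.619102·0.00744657) = √(0.00175601) = 0.041905.
z = (0.361446 − 0.385491)/0.041905 = -0.024045/0.041905 = -0.5738.
p-value = P(Z > -0.574) ≈ 0.7169, so at α = 0.02 we fail to reject H₀.

z = -0.5738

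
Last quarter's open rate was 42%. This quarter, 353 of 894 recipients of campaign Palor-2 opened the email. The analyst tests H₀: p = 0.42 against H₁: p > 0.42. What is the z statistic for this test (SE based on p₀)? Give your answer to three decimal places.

p̂ = 353/894 = 0.39485.
Under H₀, SE = √(0.42·0.58/894) = √(0.000272483) = 0.01651.
z = (0.39485 − 0.42)/0.01651 = -0.02515/0.01651 = -1.523.

z = -1.523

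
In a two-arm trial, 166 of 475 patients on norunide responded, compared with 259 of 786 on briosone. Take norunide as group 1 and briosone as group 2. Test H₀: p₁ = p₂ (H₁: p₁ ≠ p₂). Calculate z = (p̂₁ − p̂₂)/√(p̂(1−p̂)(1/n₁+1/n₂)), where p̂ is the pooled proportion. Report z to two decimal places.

p̂₁ = 166/475 = 0.3495, p̂₂ = 259/786 = 0.3295.
Pooled p̂ = (166+259)/(475+786) = 425/1261 = 0.3370.
SE = √(p̂(1−p̂)(1/n₁+1/n₂)) = √(0.3370·0.6630·0.00337753) = √(0.000754682) = 0.0275.
z = (0.3495 − 0.3295)/0.0275 = 0.0200/0.0275 = 0.73.
p-value = 2·P(Z > 0.726) ≈ 0.4676.

z = 0.73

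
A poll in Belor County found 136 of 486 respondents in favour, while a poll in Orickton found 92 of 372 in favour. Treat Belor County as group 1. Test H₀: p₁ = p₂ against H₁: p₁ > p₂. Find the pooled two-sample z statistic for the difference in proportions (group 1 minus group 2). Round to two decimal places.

z = 1.07

p̂₁ = 136/486 ≈ 0.2798, p̂₂ = 92/372 ≈ 0.2473.
Pooled p̂ = (136+92)/(486+372) = 228/858 = 0.2657.
SE = √(0.19512 × 0.00474579) = 0.0304.
z = (0.2798 − 0.2473)/0.0304 = 0.0325/0.0304 = 1.07.
p-value = P(Z > 1.069) ≈ 0.1426.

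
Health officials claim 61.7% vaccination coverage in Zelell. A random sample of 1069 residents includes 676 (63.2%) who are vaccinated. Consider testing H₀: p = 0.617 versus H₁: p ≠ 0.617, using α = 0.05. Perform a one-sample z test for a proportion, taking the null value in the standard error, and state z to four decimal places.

z = 1.0335

p̂ = 676/1069 = 0.6323667.
Under H₀, SE = √(0.617·0.383/1069) = √(0.000221058) = 0.0148680.
z = (0.6323667 − 0.617)/0.0148680 = 0.0153667/0.0148680 = 1.0335.
Two-sided p-value ≈ 2·Φ(−1.034) = 0.3014. With α = 0.05, fail to reject H₀.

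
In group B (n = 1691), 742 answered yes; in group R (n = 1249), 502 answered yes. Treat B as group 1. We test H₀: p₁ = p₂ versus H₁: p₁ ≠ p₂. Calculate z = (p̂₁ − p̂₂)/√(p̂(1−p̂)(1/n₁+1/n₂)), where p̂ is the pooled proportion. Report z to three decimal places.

p̂₁ = 742/1691 = 0.438794, p̂₂ = 502/1249 = 0.401922.
Pooled p̂ = (742+502)/(1691+1249) = 1244/2940 = 0.423129.
SE = √(0.244091 × 0.00139201) = 0.018433.
z = (0.438794 − 0.401922)/0.018433 = 0.036872/0.018433 = 2.000.
p-value = 2·P(Z > 2.000) ≈ 0.0455.

z = 2.000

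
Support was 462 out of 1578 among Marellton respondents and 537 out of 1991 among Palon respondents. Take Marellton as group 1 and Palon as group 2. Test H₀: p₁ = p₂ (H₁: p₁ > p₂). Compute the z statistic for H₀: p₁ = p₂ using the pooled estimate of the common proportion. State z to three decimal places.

p̂₁ = 462/1578 = 0.292776, p̂₂ = 537/1991 = 0.269714.
Pooled p̂ = (462+537)/(1578+1991) = 999/3569 = 0.279910.
SE = √(0.201561 × 0.00113597) = 0.015132.
z = (0.292776 − 0.269714)/0.015132 = 0.023062/0.015132 = 1.524.
p-value = P(Z > 1.524) ≈ 0.0637.

z = 1.524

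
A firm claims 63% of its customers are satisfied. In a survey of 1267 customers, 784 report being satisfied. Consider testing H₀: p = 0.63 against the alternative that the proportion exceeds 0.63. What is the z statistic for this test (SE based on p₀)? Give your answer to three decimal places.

z = -0.827

p̂ = 784/1267 ≈ 0.61878.
Standard error under H₀: √(0.63×0.37/1267) = 0.01356.
z = (0.61878 − 0.63)/0.01356 = -0.01122/0.01356 = -0.827.
p-value = P(Z > -0.827) ≈ 0.7958.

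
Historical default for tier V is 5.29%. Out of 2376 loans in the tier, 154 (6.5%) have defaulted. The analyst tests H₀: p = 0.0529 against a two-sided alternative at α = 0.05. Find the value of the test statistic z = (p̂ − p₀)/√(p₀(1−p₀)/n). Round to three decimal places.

z = 2.595

p̂ = 154/2376 ≈ 0.06481.
Under H₀, SE = √(0.0529·0.9471/2376) = √(2.10865e-05) = 0.00459.
z = (0.06481 − 0.0529)/0.00459 = 0.01191/0.00459 = 2.595.
Two-sided p-value ≈ 2·Φ(−2.595) = 0.0095. With α = 0.05, reject H₀.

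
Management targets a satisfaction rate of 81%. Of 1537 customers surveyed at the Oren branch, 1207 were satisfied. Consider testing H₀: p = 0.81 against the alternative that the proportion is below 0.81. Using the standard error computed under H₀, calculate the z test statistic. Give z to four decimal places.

p̂ = 1207/1537 = 0.7852960.
Under H₀, SE = √(0.81·0.19/1537) = √(0.00010013) = 0.0100065.
z = (0.7852960 − 0.81)/0.0100065 = -0.0247040/0.0100065 = -2.4688.
p-value = P(Z < -2.469) ≈ 0.0068.

z = -2.4688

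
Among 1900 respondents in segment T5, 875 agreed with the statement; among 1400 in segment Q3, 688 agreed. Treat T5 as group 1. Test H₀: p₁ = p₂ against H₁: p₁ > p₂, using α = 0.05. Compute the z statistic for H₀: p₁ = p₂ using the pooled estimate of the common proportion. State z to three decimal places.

z = -1.757

p̂₁ = 875/1900 ≈ 0.46053, p̂₂ = 688/1400 ≈ 0.49143.
Pooled p̂ = (875+688)/(1900+1400) = 1563/3300 = 0.47364.
SE = √(0.249305 × 0.0012406) = 0.01759.
z = (0.46053 − 0.49143)/0.01759 = -0.03090/0.01759 = -1.757.
p-value = P(Z > -1.757) ≈ 0.9606. With α = 0.05, fail to reject H₀.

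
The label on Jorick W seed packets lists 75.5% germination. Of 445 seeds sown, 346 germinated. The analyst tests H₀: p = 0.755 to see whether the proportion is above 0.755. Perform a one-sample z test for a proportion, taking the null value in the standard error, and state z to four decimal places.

p̂ = 346/445 ≈ 0.777528.
Standard error under H₀: √(0.755×0.245/445) = 0.020388.
z = (0.777528 − 0.755)/0.020388 = 0.022528/0.020388 = 1.1050.
p-value = P(Z > 1.105) ≈ 0.1346.

z = 1.1050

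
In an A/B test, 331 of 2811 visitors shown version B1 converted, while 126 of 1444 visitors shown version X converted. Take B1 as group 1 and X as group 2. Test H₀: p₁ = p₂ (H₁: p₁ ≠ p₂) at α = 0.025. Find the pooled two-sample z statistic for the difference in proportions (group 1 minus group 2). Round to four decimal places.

p̂₁ = 331/2811 ≈ 0.1177517, p̂₂ = 126/1444 ≈ 0.0872576.
Pooled p̂ = (331+126)/(2811+1444) = 457/4255 = 0.1074031.
SE = √(0.0958676 × 0.00104827) = 0.0100247.
z = (0.1177517 − 0.0872576)/0.0100247 = 0.0304941/0.0100247 = 3.0419.
Two-sided p-value ≈ 2·Φ(−3.042) = 0.0024. With α = 0.025, reject H₀.

z = 3.0419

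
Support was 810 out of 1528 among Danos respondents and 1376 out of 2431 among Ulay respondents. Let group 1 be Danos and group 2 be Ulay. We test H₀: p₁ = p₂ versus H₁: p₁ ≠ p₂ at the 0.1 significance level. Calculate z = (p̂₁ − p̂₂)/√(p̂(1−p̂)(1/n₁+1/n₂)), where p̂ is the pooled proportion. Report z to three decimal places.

p̂₁ = 810/1528 ≈ 0.530105, p̂₂ = 1376/2431 ≈ 0.566022.
Pooled p̂ = (810+1376)/(1528+2431) = 2186/3959 = 0.552160.
SE = √(0.247279 × 0.0010658) = 0.016234.
z = (0.530105 − 0.566022)/0.016234 = -0.035917/0.016234 = -2.212.
Two-sided p-value ≈ 2·Φ(−2.212) = 0.0269. With α = 0.1, reject H₀.

z = -2.212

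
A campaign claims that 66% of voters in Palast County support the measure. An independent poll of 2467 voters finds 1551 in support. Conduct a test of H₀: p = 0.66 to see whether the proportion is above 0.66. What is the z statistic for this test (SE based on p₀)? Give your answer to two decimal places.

z = -3.28

p̂ = 1551/2467 ≈ 0.62870.
SE = √(p₀(1−p₀)/n) = √(0.2244/2467) = 0.00954.
z = (0.62870 − 0.66)/0.00954 = -0.03130/0.00954 = -3.28.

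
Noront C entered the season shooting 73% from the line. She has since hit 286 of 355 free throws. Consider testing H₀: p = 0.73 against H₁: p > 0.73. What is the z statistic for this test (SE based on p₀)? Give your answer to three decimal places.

p̂ = 286/355 = 0.80563.
SE = √(p₀(1−p₀)/n) = √(0.1971/355) = 0.02356.
z = (0.80563 − 0.73)/0.02356 = 0.07563/0.02356 = 3.210.
p-value = P(Z > 3.210) ≈ 0.0007.

z = 3.210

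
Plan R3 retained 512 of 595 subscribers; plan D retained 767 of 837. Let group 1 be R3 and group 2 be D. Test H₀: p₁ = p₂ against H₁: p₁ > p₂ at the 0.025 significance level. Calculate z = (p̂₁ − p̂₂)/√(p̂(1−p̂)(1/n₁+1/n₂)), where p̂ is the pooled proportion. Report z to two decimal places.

z = -3.37

p̂₁ = 512/595 = 0.8605, p̂₂ = 767/837 = 0.9164.
Pooled p̂ = (512+767)/(595+837) = 1279/1432 = 0.8932.
SE = √(p̂(1−p̂)(1/n₁+1/n₂)) = √(0.8932·0.1068·0.00287542) = √(0.000274395) = 0.0166.
z = (0.8605 − 0.9164)/0.0166 = -0.0559/0.0166 = -3.37.
p-value = P(Z > -3.372) ≈ 0.9996. With α = 0.025, fail to reject H₀.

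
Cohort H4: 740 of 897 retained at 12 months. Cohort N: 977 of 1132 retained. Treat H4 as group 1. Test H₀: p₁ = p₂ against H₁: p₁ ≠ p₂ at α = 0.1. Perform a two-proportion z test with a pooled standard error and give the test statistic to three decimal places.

p̂₁ = 740/897 ≈ 0.824972, p̂₂ = 977/1132 ≈ 0.863074.
Pooled p̂ = (740+977)/(897+1132) = 1717/2029 = 0.846230.
SE = √(p̂(1−p̂)(1/n₁+1/n₂)) = √(0.846230·0.153770·0.00199822) = √(0.000260018) = 0.016125.
z = (0.824972 − 0.863074)/0.016125 = -0.038102/0.016125 = -2.363.
Two-sided p-value ≈ 2·Φ(−2.363) = 0.0181, so at α = 0.1 we reject H₀.

z = -2.363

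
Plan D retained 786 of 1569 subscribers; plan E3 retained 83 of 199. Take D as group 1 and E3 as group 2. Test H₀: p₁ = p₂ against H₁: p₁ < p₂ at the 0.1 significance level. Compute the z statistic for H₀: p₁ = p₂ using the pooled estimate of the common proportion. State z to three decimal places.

z = 2.229

p̂₁ = 786/1569 = 0.50096, p̂₂ = 83/199 = 0.41709.
Pooled p̂ = (786+83)/(1569+199) = 869/1768 = 0.49152.
SE = √(0.249928 × 0.00566247) = 0.03762.
z = (0.50096 − 0.41709)/0.03762 = 0.08387/0.03762 = 2.229.
p-value = P(Z < 2.229) ≈ 0.9871. With α = 0.1, fail to reject H₀.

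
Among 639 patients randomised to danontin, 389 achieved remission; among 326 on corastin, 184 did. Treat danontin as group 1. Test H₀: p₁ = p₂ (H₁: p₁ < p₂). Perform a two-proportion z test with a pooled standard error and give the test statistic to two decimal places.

z = 1.33

p̂₁ = 389/639 ≈ 0.6088, p̂₂ = 184/326 ≈ 0.5644.
Pooled p̂ = (389+184)/(639+326) = 573/965 = 0.5938.
SE = √(0.241205 × 0.00463243) = 0.0334.
z = (0.6088 − 0.5644)/0.0334 = 0.0444/0.0334 = 1.33.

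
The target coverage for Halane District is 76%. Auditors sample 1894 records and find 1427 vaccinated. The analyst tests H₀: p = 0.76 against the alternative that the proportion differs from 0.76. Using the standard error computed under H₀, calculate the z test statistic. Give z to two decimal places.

z = -0.67

p̂ = 1427/1894 ≈ 0.7534.
Standard error under H₀: √(0.76×0.24/1894) = 0.0098.
z = (0.7534 − 0.76)/0.0098 = -0.0066/0.0098 = -0.67.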